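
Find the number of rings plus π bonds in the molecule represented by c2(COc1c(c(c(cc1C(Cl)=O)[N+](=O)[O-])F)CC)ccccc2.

10

Molecular formula from the SMILES: C16H13ClFNO4.
DoU = (2C + 2 + N − H − X)/2 = (2·16 + 2 + 1 − 13 − 2)/2 = 20/2 = 10.
(Structurally: 2 ring(s) + 8 π bond(s) = 10.)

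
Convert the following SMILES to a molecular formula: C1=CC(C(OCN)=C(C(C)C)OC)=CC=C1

C13H19NO2

Heavy atoms from the SMILES: 13 C, 1 N, 2 O.
Implicit hydrogens by atom environment:
  5 × C (aromatic): 1 H each → 5
  3 × C: 3 H each → 9
  2 × C: no H
  2 × O: no H
  1 × C: 2 H
  1 × C: 1 H
  1 × C (aromatic): no H
  1 × N: 2 H
  Total hydrogens = 19.
Molecular formula: C13H19NO2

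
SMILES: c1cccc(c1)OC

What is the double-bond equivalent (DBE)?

Molecular formula from the SMILES: C7H8O.
DoU = (2C + 2 + N − H − X)/2 = (2·7 + 2 + 0 − 8 − 0)/2 = 8/2 = 4.
(Structurally: 1 ring(s) + 3 π bond(s) = 4.)

4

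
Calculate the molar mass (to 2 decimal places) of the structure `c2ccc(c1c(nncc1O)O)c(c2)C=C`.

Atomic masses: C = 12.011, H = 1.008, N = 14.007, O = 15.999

Molecular formula: C12H10N2O2.
M = 12×12.011 + 10×1.008 + 2×14.007 + 2×15.999 = 214.22 g/mol.

214.22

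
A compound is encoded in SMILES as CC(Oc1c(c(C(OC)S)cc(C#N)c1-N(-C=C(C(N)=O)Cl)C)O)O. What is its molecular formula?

Heavy atoms from the SMILES: 15 C, 1 Cl, 3 N, 5 O, 1 S.
Implicit hydrogens by atom environment:
  5 × C (aromatic): no H
  3 × C: 3 H each → 9
  3 × C: 1 H each → 3
  3 × C: no H
  3 × O: no H
  2 × N: no H
  2 × O: 1 H each → 2
  1 × C (aromatic): 1 H
  1 × Cl: no H
  1 × N: 2 H
  1 × S: 1 H
  Total hydrogens = 18.
Molecular formula: C15H18ClN3O5S

C15H18ClN3O5S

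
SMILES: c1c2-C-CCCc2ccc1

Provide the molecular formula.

Heavy atoms from the SMILES: 10 C.
Implicit hydrogens by atom environment:
  4 × C: 2 H each → 8
  4 × C (aromatic): 1 H each → 4
  2 × C (aromatic): no H
  Total hydrogens = 12.
Molecular formula: C10H12

C10H12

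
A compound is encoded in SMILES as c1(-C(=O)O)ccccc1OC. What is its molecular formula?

Heavy atoms from the SMILES: 8 C, 3 O.
Implicit hydrogens by atom environment:
  4 × C (aromatic): 1 H each → 4
  2 × C (aromatic): no H
  2 × O: no H
  1 × C: 3 H
  1 × C: no H
  1 × O: 1 H
  Total hydrogens = 8.
Molecular formula: C8H8O3

C8H8O3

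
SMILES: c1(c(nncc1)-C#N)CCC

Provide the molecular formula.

Heavy atoms from the SMILES: 8 C, 3 N.
Implicit hydrogens by atom environment:
  2 × C: 2 H each → 4
  2 × C (aromatic): 1 H each → 2
  2 × C (aromatic): no H
  2 × N (aromatic): no H
  1 × C: 3 H
  1 × C: no H
  1 × N: no H
  Total hydrogens = 9.
Molecular formula: C8H9N3

C8H9N3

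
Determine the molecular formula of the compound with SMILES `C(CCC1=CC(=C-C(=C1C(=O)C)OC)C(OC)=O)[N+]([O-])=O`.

Heavy atoms from the SMILES: 14 C, 1 N, 6 O.
Implicit hydrogens by atom environment:
  5 × O: no H
  4 × C (aromatic): no H
  3 × C: 3 H each → 9
  3 × C: 2 H each → 6
  2 × C (aromatic): 1 H each → 2
  2 × C: no H
  1 × N (charge +1): no H
  1 × O (charge -1): no H
  Total hydrogens = 17.
Molecular formula: C14H17NO6

C14H17NO6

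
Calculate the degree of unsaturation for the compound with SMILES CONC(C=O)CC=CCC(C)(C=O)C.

Molecular formula from the SMILES: C11H19NO3.
DoU = (2C + 2 + N − H − X)/2 = (2·11 + 2 + 1 − 19 − 0)/2 = 6/2 = 3.
(Structurally: 0 ring(s) + 3 π bond(s) = 3.)

3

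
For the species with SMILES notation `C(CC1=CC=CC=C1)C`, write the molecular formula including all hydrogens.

Heavy atoms from the SMILES: 9 C.
Implicit hydrogens by atom environment:
  5 × C (aromatic): 1 H each → 5
  2 × C: 2 H each → 4
  1 × C: 3 H
  1 × C (aromatic): no H
  Total hydrogens = 12.
Molecular formula: C9H12

C9H12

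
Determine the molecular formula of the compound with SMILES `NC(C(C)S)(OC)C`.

Heavy atoms from the SMILES: 5 C, 1 N, 1 O, 1 S.
Implicit hydrogens by atom environment:
  3 × C: 3 H each → 9
  1 × C: 1 H
  1 × C: no H
  1 × N: 2 H
  1 × O: no H
  1 × S: 1 H
  Total hydrogens = 13.
Molecular formula: C5H13NOS

C5H13NOS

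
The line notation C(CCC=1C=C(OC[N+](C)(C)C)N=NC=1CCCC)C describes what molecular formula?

Heavy atoms from the SMILES: 16 C, 3 N, 1 O.
Implicit hydrogens by atom environment:
  7 × C: 2 H each → 14
  5 × C: 3 H each → 15
  3 × C (aromatic): no H
  2 × N (aromatic): no H
  1 × C (aromatic): 1 H
  1 × N (charge +1): no H
  1 × O: no H
  Total hydrogens = 30.
Net charge +1.
Molecular formula: C16H30N3O+

C16H30N3O+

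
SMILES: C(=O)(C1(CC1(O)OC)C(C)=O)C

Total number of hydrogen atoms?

12

Hydrogens are implicit in SMILES; fill each atom to its normal valence:
  4 × C: no H
  3 × C: 3 H each → 9
  3 × O: no H
  1 × C: 2 H
  1 × O: 1 H
  Total hydrogens = 12.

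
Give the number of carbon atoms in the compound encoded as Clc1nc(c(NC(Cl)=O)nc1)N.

5

The symbol for carbon appears 5 times in the SMILES. Lowercase c denotes aromatic carbon and counts toward C.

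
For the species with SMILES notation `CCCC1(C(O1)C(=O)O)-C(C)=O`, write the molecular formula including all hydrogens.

C8H12O4

Heavy atoms from the SMILES: 8 C, 4 O.
Implicit hydrogens by atom environment:
  3 × C: no H
  3 × O: no H
  2 × C: 3 H each → 6
  2 × C: 2 H each → 4
  1 × C: 1 H
  1 × O: 1 H
  Total hydrogens = 12.
Molecular formula: C8H12O4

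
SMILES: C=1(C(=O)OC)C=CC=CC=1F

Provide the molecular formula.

C8H7FO2

Heavy atoms from the SMILES: 8 C, 1 F, 2 O.
Implicit hydrogens by atom environment:
  4 × C (aromatic): 1 H each → 4
  2 × C (aromatic): no H
  2 × O: no H
  1 × C: 3 H
  1 × C: no H
  1 × F: no H
  Total hydrogens = 7.
Molecular formula: C8H7FO2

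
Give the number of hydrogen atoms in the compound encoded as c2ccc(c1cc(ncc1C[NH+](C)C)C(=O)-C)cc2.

19

Hydrogens are implicit in SMILES; fill each atom to its normal valence:
  7 × C (aromatic): 1 H each → 7
  4 × C (aromatic): no H
  3 × C: 3 H each → 9
  1 × C: 2 H
  1 × C: no H
  1 × N (charge +1): 1 H
  1 × N (aromatic): no H
  1 × O: no H
  Total hydrogens = 19.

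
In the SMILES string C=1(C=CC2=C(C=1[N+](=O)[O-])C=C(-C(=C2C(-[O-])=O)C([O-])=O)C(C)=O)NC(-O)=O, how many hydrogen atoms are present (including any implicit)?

Hydrogens are implicit in SMILES; fill each atom to its normal valence:
  7 × C (aromatic): no H
  5 × O: no H
  4 × C: no H
  3 × C (aromatic): 1 H each → 3
  3 × O (charge -1): no H
  1 × C: 3 H
  1 × N: 1 H
  1 × N (charge +1): no H
  1 × O: 1 H
  Total hydrogens = 8.

8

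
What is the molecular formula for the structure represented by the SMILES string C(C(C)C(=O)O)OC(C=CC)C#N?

C9H13NO3

Heavy atoms from the SMILES: 9 C, 1 N, 3 O.
Implicit hydrogens by atom environment:
  4 × C: 1 H each → 4
  2 × C: 3 H each → 6
  2 × C: no H
  2 × O: no H
  1 × C: 2 H
  1 × N: no H
  1 × O: 1 H
  Total hydrogens = 13.
Molecular formula: C9H13NO3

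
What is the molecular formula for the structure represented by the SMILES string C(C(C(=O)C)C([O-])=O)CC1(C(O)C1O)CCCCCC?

Heavy atoms from the SMILES: 15 C, 5 O.
Implicit hydrogens by atom environment:
  7 × C: 2 H each → 14
  3 × C: 1 H each → 3
  3 × C: no H
  2 × C: 3 H each → 6
  2 × O: 1 H each → 2
  2 × O: no H
  1 × O (charge -1): no H
  Total hydrogens = 25.
Net charge -1.
Molecular formula: C15H25O5-

C15H25O5-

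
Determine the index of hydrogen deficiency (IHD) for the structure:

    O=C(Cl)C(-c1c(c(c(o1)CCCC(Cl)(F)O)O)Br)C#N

6

Molecular formula from the SMILES: C11H9BrCl2FNO4.
DoU = (2C + 2 + N − H − X)/2 = (2·11 + 2 + 1 − 9 − 4)/2 = 12/2 = 6.
(Structurally: 1 ring(s) + 5 π bond(s) = 6.)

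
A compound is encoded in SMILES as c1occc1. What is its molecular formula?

Heavy atoms from the SMILES: 4 C, 1 O.
Implicit hydrogens by atom environment:
  4 × C (aromatic): 1 H each → 4
  1 × O (aromatic): no H
  Total hydrogens = 4.
Molecular formula: C4H4O

C4H4O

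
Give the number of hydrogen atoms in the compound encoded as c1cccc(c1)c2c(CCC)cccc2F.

Hydrogens are implicit in SMILES; fill each atom to its normal valence:
  8 × C (aromatic): 1 H each → 8
  4 × C (aromatic): no H
  2 × C: 2 H each → 4
  1 × C: 3 H
  1 × F: no H
  Total hydrogens = 15.

15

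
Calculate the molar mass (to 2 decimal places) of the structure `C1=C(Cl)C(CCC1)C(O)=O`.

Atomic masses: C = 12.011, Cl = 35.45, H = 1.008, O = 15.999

160.60

Molecular formula: C7H9ClO2.
M = 7×12.011 + 1×35.45 + 9×1.008 + 2×15.999 = 160.60 g/mol.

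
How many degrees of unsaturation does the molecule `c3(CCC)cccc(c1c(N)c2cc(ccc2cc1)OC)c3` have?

11

Molecular formula from the SMILES: C20H21NO.
DoU = (2C + 2 + N − H − X)/2 = (2·20 + 2 + 1 − 21 − 0)/2 = 22/2 = 11.
(Structurally: 3 ring(s) + 8 π bond(s) = 11.)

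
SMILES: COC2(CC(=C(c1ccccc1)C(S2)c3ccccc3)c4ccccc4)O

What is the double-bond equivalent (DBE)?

Molecular formula from the SMILES: C24H22O2S.
DoU = (2C + 2 + N − H − X)/2 = (2·24 + 2 + 0 − 22 − 0)/2 = 28/2 = 14.
(Structurally: 4 ring(s) + 10 π bond(s) = 14.)

14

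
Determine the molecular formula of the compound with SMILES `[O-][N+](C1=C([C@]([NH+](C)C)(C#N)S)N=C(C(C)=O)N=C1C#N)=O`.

Heavy atoms from the SMILES: 11 C, 6 N, 3 O, 1 S.
Implicit hydrogens by atom environment:
  4 × C (aromatic): no H
  4 × C: no H
  3 × C: 3 H each → 9
  2 × N (aromatic): no H
  2 × N: no H
  2 × O: no H
  1 × N (charge +1): 1 H
  1 × N (charge +1): no H
  1 × O (charge -1): no H
  1 × S: 1 H
  Total hydrogens = 11.
Net charge +1.
Molecular formula: C11H11N6O3S+

C11H11N6O3S+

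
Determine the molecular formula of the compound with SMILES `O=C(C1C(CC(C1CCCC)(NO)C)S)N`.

Heavy atoms from the SMILES: 11 C, 2 N, 2 O, 1 S.
Implicit hydrogens by atom environment:
  4 × C: 2 H each → 8
  3 × C: 1 H each → 3
  2 × C: 3 H each → 6
  2 × C: no H
  1 × N: 2 H
  1 × N: 1 H
  1 × O: 1 H
  1 × O: no H
  1 × S: 1 H
  Total hydrogens = 22.
Molecular formula: C11H22N2O2S

C11H22N2O2S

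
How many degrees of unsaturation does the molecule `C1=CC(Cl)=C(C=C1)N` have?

4

Molecular formula from the SMILES: C6H6ClN.
DoU = (2C + 2 + N − H − X)/2 = (2·6 + 2 + 1 − 6 − 1)/2 = 8/2 = 4.
(Structurally: 1 ring(s) + 3 π bond(s) = 4.)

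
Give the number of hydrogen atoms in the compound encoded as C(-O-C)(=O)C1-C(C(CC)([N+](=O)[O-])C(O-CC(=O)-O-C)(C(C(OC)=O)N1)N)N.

24

Hydrogens are implicit in SMILES; fill each atom to its normal valence:
  8 × O: no H
  5 × C: no H
  4 × C: 3 H each → 12
  3 × C: 1 H each → 3
  2 × C: 2 H each → 4
  2 × N: 2 H each → 4
  1 × N: 1 H
  1 × N (charge +1): no H
  1 × O (charge -1): no H
  Total hydrogens = 24.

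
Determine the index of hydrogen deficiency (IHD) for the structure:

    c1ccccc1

Molecular formula from the SMILES: C6H6.
DoU = (2C + 2 + N − H − X)/2 = (2·6 + 2 + 0 − 6 − 0)/2 = 8/2 = 4.
(Structurally: 1 ring(s) + 3 π bond(s) = 4.)

4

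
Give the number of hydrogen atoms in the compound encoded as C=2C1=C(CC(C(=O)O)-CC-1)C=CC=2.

12

Hydrogens are implicit in SMILES; fill each atom to its normal valence:
  4 × C (aromatic): 1 H each → 4
  3 × C: 2 H each → 6
  2 × C (aromatic): no H
  1 × C: 1 H
  1 × C: no H
  1 × O: 1 H
  1 × O: no H
  Total hydrogens = 12.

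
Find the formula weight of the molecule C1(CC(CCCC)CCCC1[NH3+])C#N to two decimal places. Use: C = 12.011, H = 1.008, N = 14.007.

195.33

Molecular formula: C12H23N2+.
M = 12×12.011 + 23×1.008 + 2×14.007 = 195.33 g/mol.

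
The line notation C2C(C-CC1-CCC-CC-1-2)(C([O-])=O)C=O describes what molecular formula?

C12H17O3-

Heavy atoms from the SMILES: 12 C, 3 O.
Implicit hydrogens by atom environment:
  7 × C: 2 H each → 14
  3 × C: 1 H each → 3
  2 × C: no H
  2 × O: no H
  1 × O (charge -1): no H
  Total hydrogens = 17.
Net charge -1.
Molecular formula: C12H17O3-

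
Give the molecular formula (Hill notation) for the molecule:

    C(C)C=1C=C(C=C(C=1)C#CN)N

C10H12N2

Heavy atoms from the SMILES: 10 C, 2 N.
Implicit hydrogens by atom environment:
  3 × C (aromatic): 1 H each → 3
  3 × C (aromatic): no H
  2 × C: no H
  2 × N: 2 H each → 4
  1 × C: 3 H
  1 × C: 2 H
  Total hydrogens = 12.
Molecular formula: C10H12N2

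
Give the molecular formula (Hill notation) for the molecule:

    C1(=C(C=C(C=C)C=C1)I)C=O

C9H7IO

Heavy atoms from the SMILES: 9 C, 1 I, 1 O.
Implicit hydrogens by atom environment:
  3 × C (aromatic): 1 H each → 3
  3 × C (aromatic): no H
  2 × C: 1 H each → 2
  1 × C: 2 H
  1 × I: no H
  1 × O: no H
  Total hydrogens = 7.
Molecular formula: C9H7IO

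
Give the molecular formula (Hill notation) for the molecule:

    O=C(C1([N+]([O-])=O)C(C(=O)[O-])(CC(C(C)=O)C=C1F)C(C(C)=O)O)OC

Heavy atoms from the SMILES: 14 C, 1 F, 1 N, 9 O.
Implicit hydrogens by atom environment:
  7 × C: no H
  6 × O: no H
  3 × C: 3 H each → 9
  3 × C: 1 H each → 3
  2 × O (charge -1): no H
  1 × C: 2 H
  1 × F: no H
  1 × N (charge +1): no H
  1 × O: 1 H
  Total hydrogens = 15.
Net charge -1.
Molecular formula: C14H15FNO9-

C14H15FNO9-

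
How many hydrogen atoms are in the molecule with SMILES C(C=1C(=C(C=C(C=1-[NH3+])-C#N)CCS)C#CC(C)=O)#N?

Hydrogens are implicit in SMILES; fill each atom to its normal valence:
  5 × C (aromatic): no H
  5 × C: no H
  2 × C: 2 H each → 4
  2 × N: no H
  1 × C: 3 H
  1 × C (aromatic): 1 H
  1 × N (charge +1): 3 H
  1 × O: no H
  1 × S: 1 H
  Total hydrogens = 12.

12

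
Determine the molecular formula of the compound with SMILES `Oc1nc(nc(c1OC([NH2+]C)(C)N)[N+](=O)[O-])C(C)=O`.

Heavy atoms from the SMILES: 9 C, 5 N, 5 O.
Implicit hydrogens by atom environment:
  4 × C (aromatic): no H
  3 × C: 3 H each → 9
  3 × O: no H
  2 × C: no H
  2 × N (aromatic): no H
  1 × N: 2 H
  1 × N (charge +1): 2 H
  1 × N (charge +1): no H
  1 × O: 1 H
  1 × O (charge -1): no H
  Total hydrogens = 14.
Net charge +1.
Molecular formula: C9H14N5O5+

C9H14N5O5+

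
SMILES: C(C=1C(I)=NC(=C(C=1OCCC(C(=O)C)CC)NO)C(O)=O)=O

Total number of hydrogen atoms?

Hydrogens are implicit in SMILES; fill each atom to its normal valence:
  5 × C (aromatic): no H
  4 × O: no H
  3 × C: 2 H each → 6
  2 × C: 3 H each → 6
  2 × C: 1 H each → 2
  2 × C: no H
  2 × O: 1 H each → 2
  1 × I: no H
  1 × N: 1 H
  1 × N (aromatic): no H
  Total hydrogens = 17.

17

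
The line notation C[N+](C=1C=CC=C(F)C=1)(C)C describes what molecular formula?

C9H13FN+

Heavy atoms from the SMILES: 9 C, 1 F, 1 N.
Implicit hydrogens by atom environment:
  4 × C (aromatic): 1 H each → 4
  3 × C: 3 H each → 9
  2 × C (aromatic): no H
  1 × F: no H
  1 × N (charge +1): no H
  Total hydrogens = 13.
Net charge +1.
Molecular formula: C9H13FN+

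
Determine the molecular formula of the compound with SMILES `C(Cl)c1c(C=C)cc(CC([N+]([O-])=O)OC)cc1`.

C12H14ClNO3

Heavy atoms from the SMILES: 12 C, 1 Cl, 1 N, 3 O.
Implicit hydrogens by atom environment:
  3 × C: 2 H each → 6
  3 × C (aromatic): 1 H each → 3
  3 × C (aromatic): no H
  2 × C: 1 H each → 2
  2 × O: no H
  1 × C: 3 H
  1 × Cl: no H
  1 × N (charge +1): no H
  1 × O (charge -1): no H
  Total hydrogens = 14.
Molecular formula: C12H14ClNO3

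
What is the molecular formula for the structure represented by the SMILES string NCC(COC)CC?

Heavy atoms from the SMILES: 6 C, 1 N, 1 O.
Implicit hydrogens by atom environment:
  3 × C: 2 H each → 6
  2 × C: 3 H each → 6
  1 × C: 1 H
  1 × N: 2 H
  1 × O: no H
  Total hydrogens = 15.
Molecular formula: C6H15NO

C6H15NO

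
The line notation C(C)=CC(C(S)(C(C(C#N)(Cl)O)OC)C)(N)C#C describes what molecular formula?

C12H17ClN2O2S

Heavy atoms from the SMILES: 12 C, 1 Cl, 2 N, 2 O, 1 S.
Implicit hydrogens by atom environment:
  5 × C: no H
  4 × C: 1 H each → 4
  3 × C: 3 H each → 9
  1 × Cl: no H
  1 × N: 2 H
  1 × N: no H
  1 × O: 1 H
  1 × O: no H
  1 × S: 1 H
  Total hydrogens = 17.
Molecular formula: C12H17ClN2O2S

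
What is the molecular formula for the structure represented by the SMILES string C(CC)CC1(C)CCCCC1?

C11H22

Heavy atoms from the SMILES: 11 C.
Implicit hydrogens by atom environment:
  8 × C: 2 H each → 16
  2 × C: 3 H each → 6
  1 × C: no H
  Total hydrogens = 22.
Molecular formula: C11H22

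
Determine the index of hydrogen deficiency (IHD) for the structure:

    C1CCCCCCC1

Molecular formula from the SMILES: C8H16.
DoU = (2C + 2 + N − H − X)/2 = (2·8 + 2 + 0 − 16 − 0)/2 = 2/2 = 1.
(Structurally: 1 ring(s) + 0 π bond(s) = 1.)

1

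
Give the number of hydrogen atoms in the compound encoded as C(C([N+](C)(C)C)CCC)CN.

23

Hydrogens are implicit in SMILES; fill each atom to its normal valence:
  4 × C: 3 H each → 12
  4 × C: 2 H each → 8
  1 × C: 1 H
  1 × N: 2 H
  1 × N (charge +1): no H
  Total hydrogens = 23.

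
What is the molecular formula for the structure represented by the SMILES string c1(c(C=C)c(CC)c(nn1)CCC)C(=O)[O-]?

Heavy atoms from the SMILES: 12 C, 2 N, 2 O.
Implicit hydrogens by atom environment:
  4 × C: 2 H each → 8
  4 × C (aromatic): no H
  2 × C: 3 H each → 6
  2 × N (aromatic): no H
  1 × C: 1 H
  1 × C: no H
  1 × O: no H
  1 × O (charge -1): no H
  Total hydrogens = 15.
Net charge -1.
Molecular formula: C12H15N2O2-

C12H15N2O2-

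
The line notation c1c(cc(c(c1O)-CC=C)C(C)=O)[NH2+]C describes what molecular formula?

C12H16NO2+

Heavy atoms from the SMILES: 12 C, 1 N, 2 O.
Implicit hydrogens by atom environment:
  4 × C (aromatic): no H
  2 × C: 3 H each → 6
  2 × C: 2 H each → 4
  2 × C (aromatic): 1 H each → 2
  1 × C: 1 H
  1 × C: no H
  1 × N (charge +1): 2 H
  1 × O: 1 H
  1 × O: no H
  Total hydrogens = 16.
Net charge +1.
Molecular formula: C12H16NO2+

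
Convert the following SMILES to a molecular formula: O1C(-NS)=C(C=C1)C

C5H7NOS

Heavy atoms from the SMILES: 5 C, 1 N, 1 O, 1 S.
Implicit hydrogens by atom environment:
  2 × C (aromatic): 1 H each → 2
  2 × C (aromatic): no H
  1 × C: 3 H
  1 × N: 1 H
  1 × O (aromatic): no H
  1 × S: 1 H
  Total hydrogens = 7.
Molecular formula: C5H7NOS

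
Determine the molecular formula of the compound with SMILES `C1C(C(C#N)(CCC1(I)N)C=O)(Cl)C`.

C9H12ClIN2O

Heavy atoms from the SMILES: 9 C, 1 Cl, 1 I, 2 N, 1 O.
Implicit hydrogens by atom environment:
  4 × C: no H
  3 × C: 2 H each → 6
  1 × C: 3 H
  1 × C: 1 H
  1 × Cl: no H
  1 × I: no H
  1 × N: 2 H
  1 × N: no H
  1 × O: no H
  Total hydrogens = 12.
Molecular formula: C9H12ClIN2O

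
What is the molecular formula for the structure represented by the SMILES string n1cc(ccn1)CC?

Heavy atoms from the SMILES: 6 C, 2 N.
Implicit hydrogens by atom environment:
  3 × C (aromatic): 1 H each → 3
  2 × N (aromatic): no H
  1 × C: 3 H
  1 × C: 2 H
  1 × C (aromatic): no H
  Total hydrogens = 8.
Molecular formula: C6H8N2

C6H8N2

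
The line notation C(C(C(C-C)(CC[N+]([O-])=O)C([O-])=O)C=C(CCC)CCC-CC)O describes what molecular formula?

C18H32NO5-

Heavy atoms from the SMILES: 18 C, 1 N, 5 O.
Implicit hydrogens by atom environment:
  10 × C: 2 H each → 20
  3 × C: 3 H each → 9
  3 × C: no H
  2 × C: 1 H each → 2
  2 × O: no H
  2 × O (charge -1): no H
  1 × N (charge +1): no H
  1 × O: 1 H
  Total hydrogens = 32.
Net charge -1.
Molecular formula: C18H32NO5-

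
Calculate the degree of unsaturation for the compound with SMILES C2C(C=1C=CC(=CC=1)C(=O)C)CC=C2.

Molecular formula from the SMILES: C13H14O.
DoU = (2C + 2 + N − H − X)/2 = (2·13 + 2 + 0 − 14 − 0)/2 = 14/2 = 7.
(Structurally: 2 ring(s) + 5 π bond(s) = 7.)

7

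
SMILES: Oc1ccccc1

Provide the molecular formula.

Heavy atoms from the SMILES: 6 C, 1 O.
Implicit hydrogens by atom environment:
  5 × C (aromatic): 1 H each → 5
  1 × C (aromatic): no H
  1 × O: 1 H
  Total hydrogens = 6.
Molecular formula: C6H6O

C6H6O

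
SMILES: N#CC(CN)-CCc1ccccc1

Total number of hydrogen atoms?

Hydrogens are implicit in SMILES; fill each atom to its normal valence:
  5 × C (aromatic): 1 H each → 5
  3 × C: 2 H each → 6
  1 × C: 1 H
  1 × C: no H
  1 × C (aromatic): no H
  1 × N: 2 H
  1 × N: no H
  Total hydrogens = 14.

14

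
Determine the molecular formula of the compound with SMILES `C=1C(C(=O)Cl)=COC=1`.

C5H3ClO2

Heavy atoms from the SMILES: 5 C, 1 Cl, 2 O.
Implicit hydrogens by atom environment:
  3 × C (aromatic): 1 H each → 3
  1 × C (aromatic): no H
  1 × C: no H
  1 × Cl: no H
  1 × O (aromatic): no H
  1 × O: no H
  Total hydrogens = 3.
Molecular formula: C5H3ClO2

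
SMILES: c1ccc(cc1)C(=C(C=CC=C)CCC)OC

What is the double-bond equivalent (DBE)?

7

Molecular formula from the SMILES: C16H20O.
DoU = (2C + 2 + N − H − X)/2 = (2·16 + 2 + 0 − 20 − 0)/2 = 14/2 = 7.
(Structurally: 1 ring(s) + 6 π bond(s) = 7.)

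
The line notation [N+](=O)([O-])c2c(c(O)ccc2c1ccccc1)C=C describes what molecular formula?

C14H11NO3

Heavy atoms from the SMILES: 14 C, 1 N, 3 O.
Implicit hydrogens by atom environment:
  7 × C (aromatic): 1 H each → 7
  5 × C (aromatic): no H
  1 × C: 2 H
  1 × C: 1 H
  1 × N (charge +1): no H
  1 × O: 1 H
  1 × O: no H
  1 × O (charge -1): no H
  Total hydrogens = 11.
Molecular formula: C14H11NO3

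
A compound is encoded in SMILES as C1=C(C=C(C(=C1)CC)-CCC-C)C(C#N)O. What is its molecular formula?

Heavy atoms from the SMILES: 14 C, 1 N, 1 O.
Implicit hydrogens by atom environment:
  4 × C: 2 H each → 8
  3 × C (aromatic): 1 H each → 3
  3 × C (aromatic): no H
  2 × C: 3 H each → 6
  1 × C: 1 H
  1 × C: no H
  1 × N: no H
  1 × O: 1 H
  Total hydrogens = 19.
Molecular formula: C14H19NO

C14H19NO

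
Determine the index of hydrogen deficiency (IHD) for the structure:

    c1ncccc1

Molecular formula from the SMILES: C5H5N.
DoU = (2C + 2 + N − H − X)/2 = (2·5 + 2 + 1 − 5 − 0)/2 = 8/2 = 4.
(Structurally: 1 ring(s) + 3 π bond(s) = 4.)

4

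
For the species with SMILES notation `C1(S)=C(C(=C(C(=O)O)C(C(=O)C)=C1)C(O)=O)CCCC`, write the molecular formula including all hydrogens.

C14H16O5S

Heavy atoms from the SMILES: 14 C, 5 O, 1 S.
Implicit hydrogens by atom environment:
  5 × C (aromatic): no H
  3 × C: 2 H each → 6
  3 × C: no H
  3 × O: no H
  2 × C: 3 H each → 6
  2 × O: 1 H each → 2
  1 × C (aromatic): 1 H
  1 × S: 1 H
  Total hydrogens = 16.
Molecular formula: C14H16O5S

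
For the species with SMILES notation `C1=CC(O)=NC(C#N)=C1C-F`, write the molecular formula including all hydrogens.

C7H5FN2O

Heavy atoms from the SMILES: 7 C, 1 F, 2 N, 1 O.
Implicit hydrogens by atom environment:
  3 × C (aromatic): no H
  2 × C (aromatic): 1 H each → 2
  1 × C: 2 H
  1 × C: no H
  1 × F: no H
  1 × N (aromatic): no H
  1 × N: no H
  1 × O: 1 H
  Total hydrogens = 5.
Molecular formula: C7H5FN2O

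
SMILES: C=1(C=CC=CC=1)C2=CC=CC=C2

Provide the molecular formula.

Heavy atoms from the SMILES: 12 C.
Implicit hydrogens by atom environment:
  10 × C (aromatic): 1 H each → 10
  2 × C (aromatic): no H
  Total hydrogens = 10.
Molecular formula: C12H10

C12H10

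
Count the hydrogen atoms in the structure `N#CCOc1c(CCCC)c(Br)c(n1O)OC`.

15

Hydrogens are implicit in SMILES; fill each atom to its normal valence:
  4 × C: 2 H each → 8
  4 × C (aromatic): no H
  2 × C: 3 H each → 6
  2 × O: no H
  1 × Br: no H
  1 × C: no H
  1 × N (aromatic): no H
  1 × N: no H
  1 × O: 1 H
  Total hydrogens = 15.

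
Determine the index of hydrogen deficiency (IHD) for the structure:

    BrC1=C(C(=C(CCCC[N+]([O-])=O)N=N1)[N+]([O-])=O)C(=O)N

7

Molecular formula from the SMILES: C9H10BrN5O5.
DoU = (2C + 2 + N − H − X)/2 = (2·9 + 2 + 5 − 10 − 1)/2 = 14/2 = 7.
(Structurally: 1 ring(s) + 6 π bond(s) = 7.)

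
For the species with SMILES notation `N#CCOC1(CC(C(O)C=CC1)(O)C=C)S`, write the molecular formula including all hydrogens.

C11H15NO3S

Heavy atoms from the SMILES: 11 C, 1 N, 3 O, 1 S.
Implicit hydrogens by atom environment:
  4 × C: 2 H each → 8
  4 × C: 1 H each → 4
  3 × C: no H
  2 × O: 1 H each → 2
  1 × N: no H
  1 × O: no H
  1 × S: 1 H
  Total hydrogens = 15.
Molecular formula: C11H15NO3S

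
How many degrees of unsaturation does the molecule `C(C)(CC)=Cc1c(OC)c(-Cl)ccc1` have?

Molecular formula from the SMILES: C12H15ClO.
DoU = (2C + 2 + N − H − X)/2 = (2·12 + 2 + 0 − 15 − 1)/2 = 10/2 = 5.
(Structurally: 1 ring(s) + 4 π bond(s) = 5.)

5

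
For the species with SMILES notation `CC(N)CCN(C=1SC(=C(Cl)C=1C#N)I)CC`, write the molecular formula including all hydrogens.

C11H15ClIN3S

Heavy atoms from the SMILES: 11 C, 1 Cl, 1 I, 3 N, 1 S.
Implicit hydrogens by atom environment:
  4 × C (aromatic): no H
  3 × C: 2 H each → 6
  2 × C: 3 H each → 6
  2 × N: no H
  1 × C: 1 H
  1 × C: no H
  1 × Cl: no H
  1 × I: no H
  1 × N: 2 H
  1 × S (aromatic): no H
  Total hydrogens = 15.
Molecular formula: C11H15ClIN3S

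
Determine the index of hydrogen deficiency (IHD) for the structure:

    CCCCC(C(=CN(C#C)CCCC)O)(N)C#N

Molecular formula from the SMILES: C14H23N3O.
DoU = (2C + 2 + N − H − X)/2 = (2·14 + 2 + 3 − 23 − 0)/2 = 10/2 = 5.
(Structurally: 0 ring(s) + 5 π bond(s) = 5.)

5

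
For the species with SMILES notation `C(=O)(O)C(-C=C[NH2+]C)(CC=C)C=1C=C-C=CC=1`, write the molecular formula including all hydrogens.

C14H18NO2+

Heavy atoms from the SMILES: 14 C, 1 N, 2 O.
Implicit hydrogens by atom environment:
  5 × C (aromatic): 1 H each → 5
  3 × C: 1 H each → 3
  2 × C: 2 H each → 4
  2 × C: no H
  1 × C: 3 H
  1 × C (aromatic): no H
  1 × N (charge +1): 2 H
  1 × O: 1 H
  1 × O: no H
  Total hydrogens = 18.
Net charge +1.
Molecular formula: C14H18NO2+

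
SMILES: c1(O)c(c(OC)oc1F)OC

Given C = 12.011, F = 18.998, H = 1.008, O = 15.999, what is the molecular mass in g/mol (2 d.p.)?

162.12

Molecular formula: C6H7FO4.
M = 6×12.011 + 1×18.998 + 7×1.008 + 4×15.999 = 162.12 g/mol.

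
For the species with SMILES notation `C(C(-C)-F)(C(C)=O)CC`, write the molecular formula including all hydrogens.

C7H13FO

Heavy atoms from the SMILES: 7 C, 1 F, 1 O.
Implicit hydrogens by atom environment:
  3 × C: 3 H each → 9
  2 × C: 1 H each → 2
  1 × C: 2 H
  1 × C: no H
  1 × F: no H
  1 × O: no H
  Total hydrogens = 13.
Molecular formula: C7H13FO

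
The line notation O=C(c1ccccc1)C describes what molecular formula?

Heavy atoms from the SMILES: 8 C, 1 O.
Implicit hydrogens by atom environment:
  5 × C (aromatic): 1 H each → 5
  1 × C: 3 H
  1 × C (aromatic): no H
  1 × C: no H
  1 × O: no H
  Total hydrogens = 8.
Molecular formula: C8H8O

C8H8O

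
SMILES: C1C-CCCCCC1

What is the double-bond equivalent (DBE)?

Molecular formula from the SMILES: C8H16.
DoU = (2C + 2 + N − H − X)/2 = (2·8 + 2 + 0 − 16 − 0)/2 = 2/2 = 1.
(Structurally: 1 ring(s) + 0 π bond(s) = 1.)

1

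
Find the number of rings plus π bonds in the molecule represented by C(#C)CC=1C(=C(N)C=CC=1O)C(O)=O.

7

Molecular formula from the SMILES: C10H9NO3.
DoU = (2C + 2 + N − H − X)/2 = (2·10 + 2 + 1 − 9 − 0)/2 = 14/2 = 7.
(Structurally: 1 ring(s) + 6 π bond(s) = 7.)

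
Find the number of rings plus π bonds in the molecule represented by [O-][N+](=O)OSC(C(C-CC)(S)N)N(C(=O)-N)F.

Molecular formula from the SMILES: C6H13FN4O4S2.
DoU = (2C + 2 + N − H − X)/2 = (2·6 + 2 + 4 − 13 − 1)/2 = 4/2 = 2.
(Structurally: 0 ring(s) + 2 π bond(s) = 2.)

2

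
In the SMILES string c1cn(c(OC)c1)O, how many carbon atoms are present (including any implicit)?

5

The symbol for carbon appears 5 times in the SMILES. Lowercase c denotes aromatic carbon and counts toward C.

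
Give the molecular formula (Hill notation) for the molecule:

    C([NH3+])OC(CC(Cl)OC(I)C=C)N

Heavy atoms from the SMILES: 7 C, 1 Cl, 1 I, 2 N, 2 O.
Implicit hydrogens by atom environment:
  4 × C: 1 H each → 4
  3 × C: 2 H each → 6
  2 × O: no H
  1 × Cl: no H
  1 × I: no H
  1 × N (charge +1): 3 H
  1 × N: 2 H
  Total hydrogens = 15.
Net charge +1.
Molecular formula: C7H15ClIN2O2+

C7H15ClIN2O2+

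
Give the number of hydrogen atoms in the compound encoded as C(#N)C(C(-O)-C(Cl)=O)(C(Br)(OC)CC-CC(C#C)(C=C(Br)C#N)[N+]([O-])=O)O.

14

Hydrogens are implicit in SMILES; fill each atom to its normal valence:
  8 × C: no H
  3 × C: 2 H each → 6
  3 × C: 1 H each → 3
  3 × O: no H
  2 × Br: no H
  2 × N: no H
  2 × O: 1 H each → 2
  1 × C: 3 H
  1 × Cl: no H
  1 × N (charge +1): no H
  1 × O (charge -1): no H
  Total hydrogens = 14.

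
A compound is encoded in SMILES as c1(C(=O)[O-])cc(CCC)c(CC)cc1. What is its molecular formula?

Heavy atoms from the SMILES: 12 C, 2 O.
Implicit hydrogens by atom environment:
  3 × C: 2 H each → 6
  3 × C (aromatic): 1 H each → 3
  3 × C (aromatic): no H
  2 × C: 3 H each → 6
  1 × C: no H
  1 × O: no H
  1 × O (charge -1): no H
  Total hydrogens = 15.
Net charge -1.
Molecular formula: C12H15O2-

C12H15O2-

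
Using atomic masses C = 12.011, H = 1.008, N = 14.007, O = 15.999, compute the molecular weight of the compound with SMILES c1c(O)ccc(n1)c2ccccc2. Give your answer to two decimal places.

171.20

Molecular formula: C11H9NO.
M = 11×12.011 + 9×1.008 + 1×14.007 + 1×15.999 = 171.20 g/mol.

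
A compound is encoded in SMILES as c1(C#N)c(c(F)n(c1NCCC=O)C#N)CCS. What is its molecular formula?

Heavy atoms from the SMILES: 11 C, 1 F, 4 N, 1 O, 1 S.
Implicit hydrogens by atom environment:
  4 × C: 2 H each → 8
  4 × C (aromatic): no H
  2 × C: no H
  2 × N: no H
  1 × C: 1 H
  1 × F: no H
  1 × N: 1 H
  1 × N (aromatic): no H
  1 × O: no H
  1 × S: 1 H
  Total hydrogens = 11.
Molecular formula: C11H11FN4OS

C11H11FN4OS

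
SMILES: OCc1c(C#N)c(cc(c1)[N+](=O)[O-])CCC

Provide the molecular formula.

C11H12N2O3

Heavy atoms from the SMILES: 11 C, 2 N, 3 O.
Implicit hydrogens by atom environment:
  4 × C (aromatic): no H
  3 × C: 2 H each → 6
  2 × C (aromatic): 1 H each → 2
  1 × C: 3 H
  1 × C: no H
  1 × N (charge +1): no H
  1 × N: no H
  1 × O: 1 H
  1 × O: no H
  1 × O (charge -1): no H
  Total hydrogens = 12.
Molecular formula: C11H12N2O3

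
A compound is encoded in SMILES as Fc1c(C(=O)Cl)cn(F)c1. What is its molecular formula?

Heavy atoms from the SMILES: 5 C, 1 Cl, 2 F, 1 N, 1 O.
Implicit hydrogens by atom environment:
  2 × C (aromatic): 1 H each → 2
  2 × C (aromatic): no H
  2 × F: no H
  1 × C: no H
  1 × Cl: no H
  1 × N (aromatic): no H
  1 × O: no H
  Total hydrogens = 2.
Molecular formula: C5H2ClF2NO

C5H2ClF2NO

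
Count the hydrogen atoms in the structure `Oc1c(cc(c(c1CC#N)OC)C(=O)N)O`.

10

Hydrogens are implicit in SMILES; fill each atom to its normal valence:
  5 × C (aromatic): no H
  2 × C: no H
  2 × O: 1 H each → 2
  2 × O: no H
  1 × C: 3 H
  1 × C: 2 H
  1 × C (aromatic): 1 H
  1 × N: 2 H
  1 × N: no H
  Total hydrogens = 10.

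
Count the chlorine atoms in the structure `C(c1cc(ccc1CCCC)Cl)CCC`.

1

The symbol for chlorine appears 1 time in the SMILES.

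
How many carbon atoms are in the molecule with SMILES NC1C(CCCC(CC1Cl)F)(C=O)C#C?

11

The symbol for carbon appears 11 times in the SMILES. (Cl is a single chlorine, not C + l.)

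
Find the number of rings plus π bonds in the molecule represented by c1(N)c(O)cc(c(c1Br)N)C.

4

Molecular formula from the SMILES: C7H9BrN2O.
DoU = (2C + 2 + N − H − X)/2 = (2·7 + 2 + 2 − 9 − 1)/2 = 8/2 = 4.
(Structurally: 1 ring(s) + 3 π bond(s) = 4.)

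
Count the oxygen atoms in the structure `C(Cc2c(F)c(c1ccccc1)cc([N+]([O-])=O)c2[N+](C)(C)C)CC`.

The symbol for oxygen appears 2 times in the SMILES.

2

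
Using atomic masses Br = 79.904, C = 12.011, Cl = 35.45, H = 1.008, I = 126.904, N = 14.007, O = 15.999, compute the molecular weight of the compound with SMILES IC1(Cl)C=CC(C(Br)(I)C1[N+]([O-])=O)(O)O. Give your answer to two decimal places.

Molecular formula: C6H5BrClI2NO4.
M = 1×79.904 + 6×12.011 + 1×35.45 + 5×1.008 + 2×126.904 + 1×14.007 + 4×15.999 = 524.27 g/mol.

524.27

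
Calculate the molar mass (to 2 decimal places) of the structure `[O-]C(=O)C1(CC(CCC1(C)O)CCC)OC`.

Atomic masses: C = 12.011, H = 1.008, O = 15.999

Molecular formula: C12H21O4-.
M = 12×12.011 + 21×1.008 + 4×15.999 = 229.30 g/mol.

229.30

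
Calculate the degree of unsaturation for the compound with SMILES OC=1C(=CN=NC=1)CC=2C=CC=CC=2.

8

Molecular formula from the SMILES: C11H10N2O.
DoU = (2C + 2 + N − H − X)/2 = (2·11 + 2 + 2 − 10 − 0)/2 = 16/2 = 8.
(Structurally: 2 ring(s) + 6 π bond(s) = 8.)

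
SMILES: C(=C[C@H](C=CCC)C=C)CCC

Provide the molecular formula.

Heavy atoms from the SMILES: 12 C.
Implicit hydrogens by atom environment:
  6 × C: 1 H each → 6
  4 × C: 2 H each → 8
  2 × C: 3 H each → 6
  Total hydrogens = 20.
Molecular formula: C12H20

C12H20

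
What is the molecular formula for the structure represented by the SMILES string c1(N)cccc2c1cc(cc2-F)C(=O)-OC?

C12H10FNO2

Heavy atoms from the SMILES: 12 C, 1 F, 1 N, 2 O.
Implicit hydrogens by atom environment:
  5 × C (aromatic): 1 H each → 5
  5 × C (aromatic): no H
  2 × O: no H
  1 × C: 3 H
  1 × C: no H
  1 × F: no H
  1 × N: 2 H
  Total hydrogens = 10.
Molecular formula: C12H10FNO2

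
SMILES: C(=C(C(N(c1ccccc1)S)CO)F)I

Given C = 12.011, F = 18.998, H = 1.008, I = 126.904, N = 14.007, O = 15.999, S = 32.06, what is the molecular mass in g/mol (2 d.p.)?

Molecular formula: C10H11FINOS.
M = 10×12.011 + 1×18.998 + 11×1.008 + 1×126.904 + 1×14.007 + 1×15.999 + 1×32.06 = 339.17 g/mol.

339.17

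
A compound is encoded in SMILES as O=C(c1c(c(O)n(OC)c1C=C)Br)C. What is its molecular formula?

C9H10BrNO3

Heavy atoms from the SMILES: 1 Br, 9 C, 1 N, 3 O.
Implicit hydrogens by atom environment:
  4 × C (aromatic): no H
  2 × C: 3 H each → 6
  2 × O: no H
  1 × Br: no H
  1 × C: 2 H
  1 × C: 1 H
  1 × C: no H
  1 × N (aromatic): no H
  1 × O: 1 H
  Total hydrogens = 10.
Molecular formula: C9H10BrNO3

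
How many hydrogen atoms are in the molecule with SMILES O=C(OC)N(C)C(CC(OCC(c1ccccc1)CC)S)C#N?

Hydrogens are implicit in SMILES; fill each atom to its normal valence:
  5 × C (aromatic): 1 H each → 5
  3 × C: 3 H each → 9
  3 × C: 2 H each → 6
  3 × C: 1 H each → 3
  3 × O: no H
  2 × C: no H
  2 × N: no H
  1 × C (aromatic): no H
  1 × S: 1 H
  Total hydrogens = 24.

24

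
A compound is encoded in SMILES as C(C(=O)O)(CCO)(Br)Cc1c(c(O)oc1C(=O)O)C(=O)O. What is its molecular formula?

C11H11BrO9

Heavy atoms from the SMILES: 1 Br, 11 C, 9 O.
Implicit hydrogens by atom environment:
  5 × O: 1 H each → 5
  4 × C (aromatic): no H
  4 × C: no H
  3 × C: 2 H each → 6
  3 × O: no H
  1 × Br: no H
  1 × O (aromatic): no H
  Total hydrogens = 11.
Molecular formula: C11H11BrO9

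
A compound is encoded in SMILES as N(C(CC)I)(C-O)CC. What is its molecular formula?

C6H14INO

Heavy atoms from the SMILES: 6 C, 1 I, 1 N, 1 O.
Implicit hydrogens by atom environment:
  3 × C: 2 H each → 6
  2 × C: 3 H each → 6
  1 × C: 1 H
  1 × I: no H
  1 × N: no H
  1 × O: 1 H
  Total hydrogens = 14.
Molecular formula: C6H14INO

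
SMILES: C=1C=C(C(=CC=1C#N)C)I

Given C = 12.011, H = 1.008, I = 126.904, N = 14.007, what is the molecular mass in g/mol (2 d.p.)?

243.05

Molecular formula: C8H6IN.
M = 8×12.011 + 6×1.008 + 1×126.904 + 1×14.007 = 243.05 g/mol.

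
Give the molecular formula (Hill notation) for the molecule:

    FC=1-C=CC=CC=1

Heavy atoms from the SMILES: 6 C, 1 F.
Implicit hydrogens by atom environment:
  5 × C (aromatic): 1 H each → 5
  1 × C (aromatic): no H
  1 × F: no H
  Total hydrogens = 5.
Molecular formula: C6H5F

C6H5F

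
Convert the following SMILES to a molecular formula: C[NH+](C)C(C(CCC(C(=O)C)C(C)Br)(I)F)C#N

C12H20BrFIN2O+

Heavy atoms from the SMILES: 1 Br, 12 C, 1 F, 1 I, 2 N, 1 O.
Implicit hydrogens by atom environment:
  4 × C: 3 H each → 12
  3 × C: 1 H each → 3
  3 × C: no H
  2 × C: 2 H each → 4
  1 × Br: no H
  1 × F: no H
  1 × I: no H
  1 × N (charge +1): 1 H
  1 × N: no H
  1 × O: no H
  Total hydrogens = 20.
Net charge +1.
Molecular formula: C12H20BrFIN2O+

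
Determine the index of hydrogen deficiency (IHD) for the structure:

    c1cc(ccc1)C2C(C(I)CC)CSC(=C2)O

Molecular formula from the SMILES: C14H17IOS.
DoU = (2C + 2 + N − H − X)/2 = (2·14 + 2 + 0 − 17 − 1)/2 = 12/2 = 6.
(Structurally: 2 ring(s) + 4 π bond(s) = 6.)

6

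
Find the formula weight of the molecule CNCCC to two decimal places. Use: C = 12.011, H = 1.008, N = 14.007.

73.14

Molecular formula: C4H11N.
M = 4×12.011 + 11×1.008 + 1×14.007 = 73.14 g/mol.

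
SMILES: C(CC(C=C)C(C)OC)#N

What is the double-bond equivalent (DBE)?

3

Molecular formula from the SMILES: C8H13NO.
DoU = (2C + 2 + N − H − X)/2 = (2·8 + 2 + 1 − 13 − 0)/2 = 6/2 = 3.
(Structurally: 0 ring(s) + 3 π bond(s) = 3.)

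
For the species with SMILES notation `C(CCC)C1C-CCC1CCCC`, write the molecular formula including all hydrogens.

Heavy atoms from the SMILES: 13 C.
Implicit hydrogens by atom environment:
  9 × C: 2 H each → 18
  2 × C: 3 H each → 6
  2 × C: 1 H each → 2
  Total hydrogens = 26.
Molecular formula: C13H26

C13H26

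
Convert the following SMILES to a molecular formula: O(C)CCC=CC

C6H12O

Heavy atoms from the SMILES: 6 C, 1 O.
Implicit hydrogens by atom environment:
  2 × C: 3 H each → 6
  2 × C: 2 H each → 4
  2 × C: 1 H each → 2
  1 × O: no H
  Total hydrogens = 12.
Molecular formula: C6H12O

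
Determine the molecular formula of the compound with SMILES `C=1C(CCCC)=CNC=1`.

Heavy atoms from the SMILES: 8 C, 1 N.
Implicit hydrogens by atom environment:
  3 × C: 2 H each → 6
  3 × C (aromatic): 1 H each → 3
  1 × C: 3 H
  1 × C (aromatic): no H
  1 × N (aromatic): 1 H
  Total hydrogens = 13.
Molecular formula: C8H13N

C8H13N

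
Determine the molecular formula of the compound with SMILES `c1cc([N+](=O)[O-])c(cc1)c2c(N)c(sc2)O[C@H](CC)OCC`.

Heavy atoms from the SMILES: 15 C, 2 N, 4 O, 1 S.
Implicit hydrogens by atom environment:
  5 × C (aromatic): 1 H each → 5
  5 × C (aromatic): no H
  3 × O: no H
  2 × C: 3 H each → 6
  2 × C: 2 H each → 4
  1 × C: 1 H
  1 × N: 2 H
  1 × N (charge +1): no H
  1 × O (charge -1): no H
  1 × S (aromatic): no H
  Total hydrogens = 18.
Molecular formula: C15H18N2O4S

C15H18N2O4S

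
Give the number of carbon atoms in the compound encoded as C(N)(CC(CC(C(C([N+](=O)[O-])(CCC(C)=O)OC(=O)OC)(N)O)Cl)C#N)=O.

The symbol for carbon appears 14 times in the SMILES. (Cl is a single chlorine, not C + l.)

14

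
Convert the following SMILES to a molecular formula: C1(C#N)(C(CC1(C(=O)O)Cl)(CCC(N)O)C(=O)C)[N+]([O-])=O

Heavy atoms from the SMILES: 11 C, 1 Cl, 3 N, 6 O.
Implicit hydrogens by atom environment:
  6 × C: no H
  3 × C: 2 H each → 6
  3 × O: no H
  2 × O: 1 H each → 2
  1 × C: 3 H
  1 × C: 1 H
  1 × Cl: no H
  1 × N: 2 H
  1 × N: no H
  1 × N (charge +1): no H
  1 × O (charge -1): no H
  Total hydrogens = 14.
Molecular formula: C11H14ClN3O6

C11H14ClN3O6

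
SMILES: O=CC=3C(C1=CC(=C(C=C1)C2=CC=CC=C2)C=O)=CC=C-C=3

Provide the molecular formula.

C20H14O2

Heavy atoms from the SMILES: 20 C, 2 O.
Implicit hydrogens by atom environment:
  12 × C (aromatic): 1 H each → 12
  6 × C (aromatic): no H
  2 × C: 1 H each → 2
  2 × O: no H
  Total hydrogens = 14.
Molecular formula: C20H14O2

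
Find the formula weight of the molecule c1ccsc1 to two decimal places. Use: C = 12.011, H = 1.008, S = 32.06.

Molecular formula: C4H4S.
M = 4×12.011 + 4×1.008 + 1×32.06 = 84.14 g/mol.

84.14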